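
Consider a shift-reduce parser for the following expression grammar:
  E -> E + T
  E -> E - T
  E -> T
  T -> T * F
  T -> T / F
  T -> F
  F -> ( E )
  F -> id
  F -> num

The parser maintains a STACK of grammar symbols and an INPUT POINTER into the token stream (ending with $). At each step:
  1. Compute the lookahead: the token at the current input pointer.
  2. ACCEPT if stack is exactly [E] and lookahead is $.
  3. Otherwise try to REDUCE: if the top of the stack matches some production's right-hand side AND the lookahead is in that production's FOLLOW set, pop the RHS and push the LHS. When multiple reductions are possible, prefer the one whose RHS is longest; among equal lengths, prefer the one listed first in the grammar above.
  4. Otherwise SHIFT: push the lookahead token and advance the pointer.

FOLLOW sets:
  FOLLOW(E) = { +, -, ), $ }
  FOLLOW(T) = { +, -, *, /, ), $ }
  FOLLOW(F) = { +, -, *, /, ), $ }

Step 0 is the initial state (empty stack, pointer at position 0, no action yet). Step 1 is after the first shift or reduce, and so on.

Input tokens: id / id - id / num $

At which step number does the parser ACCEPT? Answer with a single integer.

Answer: 18

Derivation:
Step 1: shift id. Stack=[id] ptr=1 lookahead=/ remaining=[/ id - id / num $]
Step 2: reduce F->id. Stack=[F] ptr=1 lookahead=/ remaining=[/ id - id / num $]
Step 3: reduce T->F. Stack=[T] ptr=1 lookahead=/ remaining=[/ id - id / num $]
Step 4: shift /. Stack=[T /] ptr=2 lookahead=id remaining=[id - id / num $]
Step 5: shift id. Stack=[T / id] ptr=3 lookahead=- remaining=[- id / num $]
Step 6: reduce F->id. Stack=[T / F] ptr=3 lookahead=- remaining=[- id / num $]
Step 7: reduce T->T / F. Stack=[T] ptr=3 lookahead=- remaining=[- id / num $]
Step 8: reduce E->T. Stack=[E] ptr=3 lookahead=- remaining=[- id / num $]
Step 9: shift -. Stack=[E -] ptr=4 lookahead=id remaining=[id / num $]
Step 10: shift id. Stack=[E - id] ptr=5 lookahead=/ remaining=[/ num $]
Step 11: reduce F->id. Stack=[E - F] ptr=5 lookahead=/ remaining=[/ num $]
Step 12: reduce T->F. Stack=[E - T] ptr=5 lookahead=/ remaining=[/ num $]
Step 13: shift /. Stack=[E - T /] ptr=6 lookahead=num remaining=[num $]
Step 14: shift num. Stack=[E - T / num] ptr=7 lookahead=$ remaining=[$]
Step 15: reduce F->num. Stack=[E - T / F] ptr=7 lookahead=$ remaining=[$]
Step 16: reduce T->T / F. Stack=[E - T] ptr=7 lookahead=$ remaining=[$]
Step 17: reduce E->E - T. Stack=[E] ptr=7 lookahead=$ remaining=[$]
Step 18: accept. Stack=[E] ptr=7 lookahead=$ remaining=[$]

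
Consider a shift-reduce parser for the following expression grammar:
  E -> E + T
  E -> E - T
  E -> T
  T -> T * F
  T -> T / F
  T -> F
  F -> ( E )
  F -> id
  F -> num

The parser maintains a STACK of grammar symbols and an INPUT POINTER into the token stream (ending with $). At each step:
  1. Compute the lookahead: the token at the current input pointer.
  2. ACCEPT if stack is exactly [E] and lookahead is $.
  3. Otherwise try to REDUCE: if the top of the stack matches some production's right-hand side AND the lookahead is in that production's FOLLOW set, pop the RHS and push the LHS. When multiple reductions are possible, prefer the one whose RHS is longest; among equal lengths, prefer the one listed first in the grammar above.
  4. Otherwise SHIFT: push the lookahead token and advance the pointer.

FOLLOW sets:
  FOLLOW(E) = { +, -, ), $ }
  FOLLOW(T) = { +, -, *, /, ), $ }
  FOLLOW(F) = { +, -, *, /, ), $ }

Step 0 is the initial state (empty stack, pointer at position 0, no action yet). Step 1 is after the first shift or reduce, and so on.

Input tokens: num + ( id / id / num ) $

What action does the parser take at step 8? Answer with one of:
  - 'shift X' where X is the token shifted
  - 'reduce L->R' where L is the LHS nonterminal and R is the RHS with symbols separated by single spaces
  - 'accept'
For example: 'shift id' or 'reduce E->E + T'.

Step 1: shift num. Stack=[num] ptr=1 lookahead=+ remaining=[+ ( id / id / num ) $]
Step 2: reduce F->num. Stack=[F] ptr=1 lookahead=+ remaining=[+ ( id / id / num ) $]
Step 3: reduce T->F. Stack=[T] ptr=1 lookahead=+ remaining=[+ ( id / id / num ) $]
Step 4: reduce E->T. Stack=[E] ptr=1 lookahead=+ remaining=[+ ( id / id / num ) $]
Step 5: shift +. Stack=[E +] ptr=2 lookahead=( remaining=[( id / id / num ) $]
Step 6: shift (. Stack=[E + (] ptr=3 lookahead=id remaining=[id / id / num ) $]
Step 7: shift id. Stack=[E + ( id] ptr=4 lookahead=/ remaining=[/ id / num ) $]
Step 8: reduce F->id. Stack=[E + ( F] ptr=4 lookahead=/ remaining=[/ id / num ) $]

Answer: reduce F->id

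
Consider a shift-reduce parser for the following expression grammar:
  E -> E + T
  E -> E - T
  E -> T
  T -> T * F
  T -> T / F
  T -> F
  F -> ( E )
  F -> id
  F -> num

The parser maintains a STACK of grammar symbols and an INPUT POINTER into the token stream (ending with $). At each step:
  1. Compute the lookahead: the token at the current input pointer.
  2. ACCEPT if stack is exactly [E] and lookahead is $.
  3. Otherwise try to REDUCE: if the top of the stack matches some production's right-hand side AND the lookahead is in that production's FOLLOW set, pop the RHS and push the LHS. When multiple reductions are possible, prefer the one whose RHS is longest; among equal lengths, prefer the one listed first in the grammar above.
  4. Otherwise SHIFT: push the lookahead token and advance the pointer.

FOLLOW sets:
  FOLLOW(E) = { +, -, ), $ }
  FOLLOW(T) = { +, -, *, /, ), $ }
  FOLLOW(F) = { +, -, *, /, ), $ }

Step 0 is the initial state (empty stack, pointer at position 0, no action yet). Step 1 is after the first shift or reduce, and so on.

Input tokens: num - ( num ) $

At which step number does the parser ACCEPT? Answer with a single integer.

Step 1: shift num. Stack=[num] ptr=1 lookahead=- remaining=[- ( num ) $]
Step 2: reduce F->num. Stack=[F] ptr=1 lookahead=- remaining=[- ( num ) $]
Step 3: reduce T->F. Stack=[T] ptr=1 lookahead=- remaining=[- ( num ) $]
Step 4: reduce E->T. Stack=[E] ptr=1 lookahead=- remaining=[- ( num ) $]
Step 5: shift -. Stack=[E -] ptr=2 lookahead=( remaining=[( num ) $]
Step 6: shift (. Stack=[E - (] ptr=3 lookahead=num remaining=[num ) $]
Step 7: shift num. Stack=[E - ( num] ptr=4 lookahead=) remaining=[) $]
Step 8: reduce F->num. Stack=[E - ( F] ptr=4 lookahead=) remaining=[) $]
Step 9: reduce T->F. Stack=[E - ( T] ptr=4 lookahead=) remaining=[) $]
Step 10: reduce E->T. Stack=[E - ( E] ptr=4 lookahead=) remaining=[) $]
Step 11: shift ). Stack=[E - ( E )] ptr=5 lookahead=$ remaining=[$]
Step 12: reduce F->( E ). Stack=[E - F] ptr=5 lookahead=$ remaining=[$]
Step 13: reduce T->F. Stack=[E - T] ptr=5 lookahead=$ remaining=[$]
Step 14: reduce E->E - T. Stack=[E] ptr=5 lookahead=$ remaining=[$]
Step 15: accept. Stack=[E] ptr=5 lookahead=$ remaining=[$]

Answer: 15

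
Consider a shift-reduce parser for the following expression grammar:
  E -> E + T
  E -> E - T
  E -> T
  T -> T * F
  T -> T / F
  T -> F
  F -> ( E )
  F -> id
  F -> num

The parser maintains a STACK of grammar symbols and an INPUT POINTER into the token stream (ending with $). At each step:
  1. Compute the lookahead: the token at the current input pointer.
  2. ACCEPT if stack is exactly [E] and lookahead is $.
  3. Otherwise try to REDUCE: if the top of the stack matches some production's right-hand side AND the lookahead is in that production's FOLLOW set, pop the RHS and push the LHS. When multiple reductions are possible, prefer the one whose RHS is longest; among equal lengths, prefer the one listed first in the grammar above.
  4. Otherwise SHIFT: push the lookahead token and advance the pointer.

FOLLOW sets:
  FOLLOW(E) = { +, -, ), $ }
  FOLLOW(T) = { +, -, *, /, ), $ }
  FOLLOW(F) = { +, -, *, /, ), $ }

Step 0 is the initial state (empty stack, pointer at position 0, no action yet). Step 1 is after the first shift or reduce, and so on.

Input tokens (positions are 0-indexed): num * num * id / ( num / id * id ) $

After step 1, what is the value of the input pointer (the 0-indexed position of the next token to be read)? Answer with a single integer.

Answer: 1

Derivation:
Step 1: shift num. Stack=[num] ptr=1 lookahead=* remaining=[* num * id / ( num / id * id ) $]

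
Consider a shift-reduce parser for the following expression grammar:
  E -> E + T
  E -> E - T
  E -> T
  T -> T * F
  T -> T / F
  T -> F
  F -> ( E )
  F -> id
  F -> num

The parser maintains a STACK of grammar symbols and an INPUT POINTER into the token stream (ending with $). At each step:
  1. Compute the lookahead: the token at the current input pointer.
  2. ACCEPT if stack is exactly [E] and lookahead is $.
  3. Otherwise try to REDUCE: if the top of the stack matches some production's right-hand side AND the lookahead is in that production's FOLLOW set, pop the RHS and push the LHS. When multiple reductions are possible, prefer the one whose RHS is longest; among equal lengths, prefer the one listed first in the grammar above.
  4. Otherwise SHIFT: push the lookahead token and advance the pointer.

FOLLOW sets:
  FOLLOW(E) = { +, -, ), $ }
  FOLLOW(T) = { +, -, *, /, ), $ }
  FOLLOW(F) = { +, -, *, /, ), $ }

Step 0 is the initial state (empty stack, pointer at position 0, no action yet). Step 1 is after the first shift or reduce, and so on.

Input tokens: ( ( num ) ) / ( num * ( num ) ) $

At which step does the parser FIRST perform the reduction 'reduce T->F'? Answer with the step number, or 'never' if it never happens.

Step 1: shift (. Stack=[(] ptr=1 lookahead=( remaining=[( num ) ) / ( num * ( num ) ) $]
Step 2: shift (. Stack=[( (] ptr=2 lookahead=num remaining=[num ) ) / ( num * ( num ) ) $]
Step 3: shift num. Stack=[( ( num] ptr=3 lookahead=) remaining=[) ) / ( num * ( num ) ) $]
Step 4: reduce F->num. Stack=[( ( F] ptr=3 lookahead=) remaining=[) ) / ( num * ( num ) ) $]
Step 5: reduce T->F. Stack=[( ( T] ptr=3 lookahead=) remaining=[) ) / ( num * ( num ) ) $]

Answer: 5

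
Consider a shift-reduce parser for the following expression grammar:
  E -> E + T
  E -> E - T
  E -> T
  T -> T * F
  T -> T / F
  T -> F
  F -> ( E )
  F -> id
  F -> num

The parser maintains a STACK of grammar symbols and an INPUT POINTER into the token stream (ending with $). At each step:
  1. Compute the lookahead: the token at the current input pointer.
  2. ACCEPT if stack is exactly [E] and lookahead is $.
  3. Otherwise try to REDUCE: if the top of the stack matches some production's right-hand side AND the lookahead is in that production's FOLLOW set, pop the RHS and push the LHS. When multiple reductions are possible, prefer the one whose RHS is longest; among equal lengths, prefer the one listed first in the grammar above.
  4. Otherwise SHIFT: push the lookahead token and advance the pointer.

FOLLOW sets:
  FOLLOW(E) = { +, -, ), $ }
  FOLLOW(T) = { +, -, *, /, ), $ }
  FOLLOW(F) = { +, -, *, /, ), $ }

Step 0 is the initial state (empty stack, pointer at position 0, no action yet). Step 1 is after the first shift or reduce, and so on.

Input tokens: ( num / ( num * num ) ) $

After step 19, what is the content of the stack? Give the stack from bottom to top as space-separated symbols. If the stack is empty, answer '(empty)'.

Answer: ( E )

Derivation:
Step 1: shift (. Stack=[(] ptr=1 lookahead=num remaining=[num / ( num * num ) ) $]
Step 2: shift num. Stack=[( num] ptr=2 lookahead=/ remaining=[/ ( num * num ) ) $]
Step 3: reduce F->num. Stack=[( F] ptr=2 lookahead=/ remaining=[/ ( num * num ) ) $]
Step 4: reduce T->F. Stack=[( T] ptr=2 lookahead=/ remaining=[/ ( num * num ) ) $]
Step 5: shift /. Stack=[( T /] ptr=3 lookahead=( remaining=[( num * num ) ) $]
Step 6: shift (. Stack=[( T / (] ptr=4 lookahead=num remaining=[num * num ) ) $]
Step 7: shift num. Stack=[( T / ( num] ptr=5 lookahead=* remaining=[* num ) ) $]
Step 8: reduce F->num. Stack=[( T / ( F] ptr=5 lookahead=* remaining=[* num ) ) $]
Step 9: reduce T->F. Stack=[( T / ( T] ptr=5 lookahead=* remaining=[* num ) ) $]
Step 10: shift *. Stack=[( T / ( T *] ptr=6 lookahead=num remaining=[num ) ) $]
Step 11: shift num. Stack=[( T / ( T * num] ptr=7 lookahead=) remaining=[) ) $]
Step 12: reduce F->num. Stack=[( T / ( T * F] ptr=7 lookahead=) remaining=[) ) $]
Step 13: reduce T->T * F. Stack=[( T / ( T] ptr=7 lookahead=) remaining=[) ) $]
Step 14: reduce E->T. Stack=[( T / ( E] ptr=7 lookahead=) remaining=[) ) $]
Step 15: shift ). Stack=[( T / ( E )] ptr=8 lookahead=) remaining=[) $]
Step 16: reduce F->( E ). Stack=[( T / F] ptr=8 lookahead=) remaining=[) $]
Step 17: reduce T->T / F. Stack=[( T] ptr=8 lookahead=) remaining=[) $]
Step 18: reduce E->T. Stack=[( E] ptr=8 lookahead=) remaining=[) $]
Step 19: shift ). Stack=[( E )] ptr=9 lookahead=$ remaining=[$]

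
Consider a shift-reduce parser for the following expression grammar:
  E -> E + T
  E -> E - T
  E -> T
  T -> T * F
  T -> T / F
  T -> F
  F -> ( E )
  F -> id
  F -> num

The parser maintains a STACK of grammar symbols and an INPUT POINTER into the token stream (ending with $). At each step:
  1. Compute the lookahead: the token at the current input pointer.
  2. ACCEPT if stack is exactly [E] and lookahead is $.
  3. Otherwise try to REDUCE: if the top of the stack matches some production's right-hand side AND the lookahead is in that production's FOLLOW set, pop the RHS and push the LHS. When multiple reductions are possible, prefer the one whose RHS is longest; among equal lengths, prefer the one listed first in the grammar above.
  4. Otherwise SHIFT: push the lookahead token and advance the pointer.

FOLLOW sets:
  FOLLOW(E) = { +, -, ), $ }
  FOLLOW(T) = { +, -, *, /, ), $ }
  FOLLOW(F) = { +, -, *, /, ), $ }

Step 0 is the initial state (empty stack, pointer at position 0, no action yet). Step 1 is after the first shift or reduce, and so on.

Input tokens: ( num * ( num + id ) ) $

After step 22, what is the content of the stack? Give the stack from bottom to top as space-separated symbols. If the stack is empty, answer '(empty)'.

Answer: T

Derivation:
Step 1: shift (. Stack=[(] ptr=1 lookahead=num remaining=[num * ( num + id ) ) $]
Step 2: shift num. Stack=[( num] ptr=2 lookahead=* remaining=[* ( num + id ) ) $]
Step 3: reduce F->num. Stack=[( F] ptr=2 lookahead=* remaining=[* ( num + id ) ) $]
Step 4: reduce T->F. Stack=[( T] ptr=2 lookahead=* remaining=[* ( num + id ) ) $]
Step 5: shift *. Stack=[( T *] ptr=3 lookahead=( remaining=[( num + id ) ) $]
Step 6: shift (. Stack=[( T * (] ptr=4 lookahead=num remaining=[num + id ) ) $]
Step 7: shift num. Stack=[( T * ( num] ptr=5 lookahead=+ remaining=[+ id ) ) $]
Step 8: reduce F->num. Stack=[( T * ( F] ptr=5 lookahead=+ remaining=[+ id ) ) $]
Step 9: reduce T->F. Stack=[( T * ( T] ptr=5 lookahead=+ remaining=[+ id ) ) $]
Step 10: reduce E->T. Stack=[( T * ( E] ptr=5 lookahead=+ remaining=[+ id ) ) $]
Step 11: shift +. Stack=[( T * ( E +] ptr=6 lookahead=id remaining=[id ) ) $]
Step 12: shift id. Stack=[( T * ( E + id] ptr=7 lookahead=) remaining=[) ) $]
Step 13: reduce F->id. Stack=[( T * ( E + F] ptr=7 lookahead=) remaining=[) ) $]
Step 14: reduce T->F. Stack=[( T * ( E + T] ptr=7 lookahead=) remaining=[) ) $]
Step 15: reduce E->E + T. Stack=[( T * ( E] ptr=7 lookahead=) remaining=[) ) $]
Step 16: shift ). Stack=[( T * ( E )] ptr=8 lookahead=) remaining=[) $]
Step 17: reduce F->( E ). Stack=[( T * F] ptr=8 lookahead=) remaining=[) $]
Step 18: reduce T->T * F. Stack=[( T] ptr=8 lookahead=) remaining=[) $]
Step 19: reduce E->T. Stack=[( E] ptr=8 lookahead=) remaining=[) $]
Step 20: shift ). Stack=[( E )] ptr=9 lookahead=$ remaining=[$]
Step 21: reduce F->( E ). Stack=[F] ptr=9 lookahead=$ remaining=[$]
Step 22: reduce T->F. Stack=[T] ptr=9 lookahead=$ remaining=[$]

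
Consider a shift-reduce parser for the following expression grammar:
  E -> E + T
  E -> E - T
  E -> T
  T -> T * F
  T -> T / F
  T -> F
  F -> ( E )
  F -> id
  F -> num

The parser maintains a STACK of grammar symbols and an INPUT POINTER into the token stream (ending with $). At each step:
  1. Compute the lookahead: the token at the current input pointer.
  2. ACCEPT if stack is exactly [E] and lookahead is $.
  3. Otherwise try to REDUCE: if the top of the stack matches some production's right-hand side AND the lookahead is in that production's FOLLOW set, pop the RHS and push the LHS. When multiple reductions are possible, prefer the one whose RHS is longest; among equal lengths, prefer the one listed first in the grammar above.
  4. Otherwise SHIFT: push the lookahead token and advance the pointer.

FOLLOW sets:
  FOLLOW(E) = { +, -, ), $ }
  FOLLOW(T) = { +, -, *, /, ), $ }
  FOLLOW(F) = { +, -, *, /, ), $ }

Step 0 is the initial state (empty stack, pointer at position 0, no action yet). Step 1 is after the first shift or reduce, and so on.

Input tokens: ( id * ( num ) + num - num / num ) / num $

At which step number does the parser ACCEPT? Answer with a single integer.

Answer: 37

Derivation:
Step 1: shift (. Stack=[(] ptr=1 lookahead=id remaining=[id * ( num ) + num - num / num ) / num $]
Step 2: shift id. Stack=[( id] ptr=2 lookahead=* remaining=[* ( num ) + num - num / num ) / num $]
Step 3: reduce F->id. Stack=[( F] ptr=2 lookahead=* remaining=[* ( num ) + num - num / num ) / num $]
Step 4: reduce T->F. Stack=[( T] ptr=2 lookahead=* remaining=[* ( num ) + num - num / num ) / num $]
Step 5: shift *. Stack=[( T *] ptr=3 lookahead=( remaining=[( num ) + num - num / num ) / num $]
Step 6: shift (. Stack=[( T * (] ptr=4 lookahead=num remaining=[num ) + num - num / num ) / num $]
Step 7: shift num. Stack=[( T * ( num] ptr=5 lookahead=) remaining=[) + num - num / num ) / num $]
Step 8: reduce F->num. Stack=[( T * ( F] ptr=5 lookahead=) remaining=[) + num - num / num ) / num $]
Step 9: reduce T->F. Stack=[( T * ( T] ptr=5 lookahead=) remaining=[) + num - num / num ) / num $]
Step 10: reduce E->T. Stack=[( T * ( E] ptr=5 lookahead=) remaining=[) + num - num / num ) / num $]
Step 11: shift ). Stack=[( T * ( E )] ptr=6 lookahead=+ remaining=[+ num - num / num ) / num $]
Step 12: reduce F->( E ). Stack=[( T * F] ptr=6 lookahead=+ remaining=[+ num - num / num ) / num $]
Step 13: reduce T->T * F. Stack=[( T] ptr=6 lookahead=+ remaining=[+ num - num / num ) / num $]
Step 14: reduce E->T. Stack=[( E] ptr=6 lookahead=+ remaining=[+ num - num / num ) / num $]
Step 15: shift +. Stack=[( E +] ptr=7 lookahead=num remaining=[num - num / num ) / num $]
Step 16: shift num. Stack=[( E + num] ptr=8 lookahead=- remaining=[- num / num ) / num $]
Step 17: reduce F->num. Stack=[( E + F] ptr=8 lookahead=- remaining=[- num / num ) / num $]
Step 18: reduce T->F. Stack=[( E + T] ptr=8 lookahead=- remaining=[- num / num ) / num $]
Step 19: reduce E->E + T. Stack=[( E] ptr=8 lookahead=- remaining=[- num / num ) / num $]
Step 20: shift -. Stack=[( E -] ptr=9 lookahead=num remaining=[num / num ) / num $]
Step 21: shift num. Stack=[( E - num] ptr=10 lookahead=/ remaining=[/ num ) / num $]
Step 22: reduce F->num. Stack=[( E - F] ptr=10 lookahead=/ remaining=[/ num ) / num $]
Step 23: reduce T->F. Stack=[( E - T] ptr=10 lookahead=/ remaining=[/ num ) / num $]
Step 24: shift /. Stack=[( E - T /] ptr=11 lookahead=num remaining=[num ) / num $]
Step 25: shift num. Stack=[( E - T / num] ptr=12 lookahead=) remaining=[) / num $]
Step 26: reduce F->num. Stack=[( E - T / F] ptr=12 lookahead=) remaining=[) / num $]
Step 27: reduce T->T / F. Stack=[( E - T] ptr=12 lookahead=) remaining=[) / num $]
Step 28: reduce E->E - T. Stack=[( E] ptr=12 lookahead=) remaining=[) / num $]
Step 29: shift ). Stack=[( E )] ptr=13 lookahead=/ remaining=[/ num $]
Step 30: reduce F->( E ). Stack=[F] ptr=13 lookahead=/ remaining=[/ num $]
Step 31: reduce T->F. Stack=[T] ptr=13 lookahead=/ remaining=[/ num $]
Step 32: shift /. Stack=[T /] ptr=14 lookahead=num remaining=[num $]
Step 33: shift num. Stack=[T / num] ptr=15 lookahead=$ remaining=[$]
Step 34: reduce F->num. Stack=[T / F] ptr=15 lookahead=$ remaining=[$]
Step 35: reduce T->T / F. Stack=[T] ptr=15 lookahead=$ remaining=[$]
Step 36: reduce E->T. Stack=[E] ptr=15 lookahead=$ remaining=[$]
Step 37: accept. Stack=[E] ptr=15 lookahead=$ remaining=[$]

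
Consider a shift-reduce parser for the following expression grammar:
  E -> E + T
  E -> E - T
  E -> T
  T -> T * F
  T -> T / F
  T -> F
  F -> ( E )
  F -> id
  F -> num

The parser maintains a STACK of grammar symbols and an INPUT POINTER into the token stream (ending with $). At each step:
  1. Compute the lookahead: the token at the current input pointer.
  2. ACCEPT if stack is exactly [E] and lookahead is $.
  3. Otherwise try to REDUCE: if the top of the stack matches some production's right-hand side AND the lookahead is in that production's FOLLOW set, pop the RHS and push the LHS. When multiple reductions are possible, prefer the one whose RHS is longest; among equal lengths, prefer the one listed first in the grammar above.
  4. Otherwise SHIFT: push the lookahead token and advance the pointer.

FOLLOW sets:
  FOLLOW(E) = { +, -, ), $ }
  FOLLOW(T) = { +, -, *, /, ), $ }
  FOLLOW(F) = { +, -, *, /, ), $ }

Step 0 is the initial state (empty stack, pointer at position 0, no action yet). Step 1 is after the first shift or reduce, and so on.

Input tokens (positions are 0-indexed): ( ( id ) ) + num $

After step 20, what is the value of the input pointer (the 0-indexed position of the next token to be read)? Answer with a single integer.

Answer: 7

Derivation:
Step 1: shift (. Stack=[(] ptr=1 lookahead=( remaining=[( id ) ) + num $]
Step 2: shift (. Stack=[( (] ptr=2 lookahead=id remaining=[id ) ) + num $]
Step 3: shift id. Stack=[( ( id] ptr=3 lookahead=) remaining=[) ) + num $]
Step 4: reduce F->id. Stack=[( ( F] ptr=3 lookahead=) remaining=[) ) + num $]
Step 5: reduce T->F. Stack=[( ( T] ptr=3 lookahead=) remaining=[) ) + num $]
Step 6: reduce E->T. Stack=[( ( E] ptr=3 lookahead=) remaining=[) ) + num $]
Step 7: shift ). Stack=[( ( E )] ptr=4 lookahead=) remaining=[) + num $]
Step 8: reduce F->( E ). Stack=[( F] ptr=4 lookahead=) remaining=[) + num $]
Step 9: reduce T->F. Stack=[( T] ptr=4 lookahead=) remaining=[) + num $]
Step 10: reduce E->T. Stack=[( E] ptr=4 lookahead=) remaining=[) + num $]
Step 11: shift ). Stack=[( E )] ptr=5 lookahead=+ remaining=[+ num $]
Step 12: reduce F->( E ). Stack=[F] ptr=5 lookahead=+ remaining=[+ num $]
Step 13: reduce T->F. Stack=[T] ptr=5 lookahead=+ remaining=[+ num $]
Step 14: reduce E->T. Stack=[E] ptr=5 lookahead=+ remaining=[+ num $]
Step 15: shift +. Stack=[E +] ptr=6 lookahead=num remaining=[num $]
Step 16: shift num. Stack=[E + num] ptr=7 lookahead=$ remaining=[$]
Step 17: reduce F->num. Stack=[E + F] ptr=7 lookahead=$ remaining=[$]
Step 18: reduce T->F. Stack=[E + T] ptr=7 lookahead=$ remaining=[$]
Step 19: reduce E->E + T. Stack=[E] ptr=7 lookahead=$ remaining=[$]
Step 20: accept. Stack=[E] ptr=7 lookahead=$ remaining=[$]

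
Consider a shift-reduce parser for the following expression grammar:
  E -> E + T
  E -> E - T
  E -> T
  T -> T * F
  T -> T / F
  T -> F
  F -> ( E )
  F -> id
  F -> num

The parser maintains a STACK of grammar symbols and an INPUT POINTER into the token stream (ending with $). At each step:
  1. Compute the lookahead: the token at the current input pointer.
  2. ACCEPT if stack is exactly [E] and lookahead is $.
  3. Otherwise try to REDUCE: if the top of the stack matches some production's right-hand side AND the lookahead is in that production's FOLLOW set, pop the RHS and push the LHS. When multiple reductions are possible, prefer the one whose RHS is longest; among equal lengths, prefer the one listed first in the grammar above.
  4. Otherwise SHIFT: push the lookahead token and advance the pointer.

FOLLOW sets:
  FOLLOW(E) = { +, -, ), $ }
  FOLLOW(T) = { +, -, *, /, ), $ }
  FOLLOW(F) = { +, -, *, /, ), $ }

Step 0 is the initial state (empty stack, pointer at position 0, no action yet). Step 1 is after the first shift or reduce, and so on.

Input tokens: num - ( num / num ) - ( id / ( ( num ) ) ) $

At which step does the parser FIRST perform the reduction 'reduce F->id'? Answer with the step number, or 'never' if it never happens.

Step 1: shift num. Stack=[num] ptr=1 lookahead=- remaining=[- ( num / num ) - ( id / ( ( num ) ) ) $]
Step 2: reduce F->num. Stack=[F] ptr=1 lookahead=- remaining=[- ( num / num ) - ( id / ( ( num ) ) ) $]
Step 3: reduce T->F. Stack=[T] ptr=1 lookahead=- remaining=[- ( num / num ) - ( id / ( ( num ) ) ) $]
Step 4: reduce E->T. Stack=[E] ptr=1 lookahead=- remaining=[- ( num / num ) - ( id / ( ( num ) ) ) $]
Step 5: shift -. Stack=[E -] ptr=2 lookahead=( remaining=[( num / num ) - ( id / ( ( num ) ) ) $]
Step 6: shift (. Stack=[E - (] ptr=3 lookahead=num remaining=[num / num ) - ( id / ( ( num ) ) ) $]
Step 7: shift num. Stack=[E - ( num] ptr=4 lookahead=/ remaining=[/ num ) - ( id / ( ( num ) ) ) $]
Step 8: reduce F->num. Stack=[E - ( F] ptr=4 lookahead=/ remaining=[/ num ) - ( id / ( ( num ) ) ) $]
Step 9: reduce T->F. Stack=[E - ( T] ptr=4 lookahead=/ remaining=[/ num ) - ( id / ( ( num ) ) ) $]
Step 10: shift /. Stack=[E - ( T /] ptr=5 lookahead=num remaining=[num ) - ( id / ( ( num ) ) ) $]
Step 11: shift num. Stack=[E - ( T / num] ptr=6 lookahead=) remaining=[) - ( id / ( ( num ) ) ) $]
Step 12: reduce F->num. Stack=[E - ( T / F] ptr=6 lookahead=) remaining=[) - ( id / ( ( num ) ) ) $]
Step 13: reduce T->T / F. Stack=[E - ( T] ptr=6 lookahead=) remaining=[) - ( id / ( ( num ) ) ) $]
Step 14: reduce E->T. Stack=[E - ( E] ptr=6 lookahead=) remaining=[) - ( id / ( ( num ) ) ) $]
Step 15: shift ). Stack=[E - ( E )] ptr=7 lookahead=- remaining=[- ( id / ( ( num ) ) ) $]
Step 16: reduce F->( E ). Stack=[E - F] ptr=7 lookahead=- remaining=[- ( id / ( ( num ) ) ) $]
Step 17: reduce T->F. Stack=[E - T] ptr=7 lookahead=- remaining=[- ( id / ( ( num ) ) ) $]
Step 18: reduce E->E - T. Stack=[E] ptr=7 lookahead=- remaining=[- ( id / ( ( num ) ) ) $]
Step 19: shift -. Stack=[E -] ptr=8 lookahead=( remaining=[( id / ( ( num ) ) ) $]
Step 20: shift (. Stack=[E - (] ptr=9 lookahead=id remaining=[id / ( ( num ) ) ) $]
Step 21: shift id. Stack=[E - ( id] ptr=10 lookahead=/ remaining=[/ ( ( num ) ) ) $]
Step 22: reduce F->id. Stack=[E - ( F] ptr=10 lookahead=/ remaining=[/ ( ( num ) ) ) $]

Answer: 22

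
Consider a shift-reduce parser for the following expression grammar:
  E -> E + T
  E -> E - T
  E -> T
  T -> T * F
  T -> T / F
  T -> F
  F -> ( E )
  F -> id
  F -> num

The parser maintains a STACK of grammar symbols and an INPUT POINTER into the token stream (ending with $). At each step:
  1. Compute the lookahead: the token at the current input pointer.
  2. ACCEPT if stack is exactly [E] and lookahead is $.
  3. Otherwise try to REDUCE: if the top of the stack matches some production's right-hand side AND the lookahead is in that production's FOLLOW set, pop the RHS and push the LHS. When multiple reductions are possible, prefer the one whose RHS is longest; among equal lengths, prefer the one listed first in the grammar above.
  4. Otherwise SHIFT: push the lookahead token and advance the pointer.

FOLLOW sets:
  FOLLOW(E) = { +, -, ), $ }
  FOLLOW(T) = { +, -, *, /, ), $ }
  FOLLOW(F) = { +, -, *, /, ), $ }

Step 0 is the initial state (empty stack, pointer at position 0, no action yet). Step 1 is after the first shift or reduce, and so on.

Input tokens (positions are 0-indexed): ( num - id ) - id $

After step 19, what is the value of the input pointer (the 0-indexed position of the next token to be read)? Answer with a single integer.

Answer: 7

Derivation:
Step 1: shift (. Stack=[(] ptr=1 lookahead=num remaining=[num - id ) - id $]
Step 2: shift num. Stack=[( num] ptr=2 lookahead=- remaining=[- id ) - id $]
Step 3: reduce F->num. Stack=[( F] ptr=2 lookahead=- remaining=[- id ) - id $]
Step 4: reduce T->F. Stack=[( T] ptr=2 lookahead=- remaining=[- id ) - id $]
Step 5: reduce E->T. Stack=[( E] ptr=2 lookahead=- remaining=[- id ) - id $]
Step 6: shift -. Stack=[( E -] ptr=3 lookahead=id remaining=[id ) - id $]
Step 7: shift id. Stack=[( E - id] ptr=4 lookahead=) remaining=[) - id $]
Step 8: reduce F->id. Stack=[( E - F] ptr=4 lookahead=) remaining=[) - id $]
Step 9: reduce T->F. Stack=[( E - T] ptr=4 lookahead=) remaining=[) - id $]
Step 10: reduce E->E - T. Stack=[( E] ptr=4 lookahead=) remaining=[) - id $]
Step 11: shift ). Stack=[( E )] ptr=5 lookahead=- remaining=[- id $]
Step 12: reduce F->( E ). Stack=[F] ptr=5 lookahead=- remaining=[- id $]
Step 13: reduce T->F. Stack=[T] ptr=5 lookahead=- remaining=[- id $]
Step 14: reduce E->T. Stack=[E] ptr=5 lookahead=- remaining=[- id $]
Step 15: shift -. Stack=[E -] ptr=6 lookahead=id remaining=[id $]
Step 16: shift id. Stack=[E - id] ptr=7 lookahead=$ remaining=[$]
Step 17: reduce F->id. Stack=[E - F] ptr=7 lookahead=$ remaining=[$]
Step 18: reduce T->F. Stack=[E - T] ptr=7 lookahead=$ remaining=[$]
Step 19: reduce E->E - T. Stack=[E] ptr=7 lookahead=$ remaining=[$]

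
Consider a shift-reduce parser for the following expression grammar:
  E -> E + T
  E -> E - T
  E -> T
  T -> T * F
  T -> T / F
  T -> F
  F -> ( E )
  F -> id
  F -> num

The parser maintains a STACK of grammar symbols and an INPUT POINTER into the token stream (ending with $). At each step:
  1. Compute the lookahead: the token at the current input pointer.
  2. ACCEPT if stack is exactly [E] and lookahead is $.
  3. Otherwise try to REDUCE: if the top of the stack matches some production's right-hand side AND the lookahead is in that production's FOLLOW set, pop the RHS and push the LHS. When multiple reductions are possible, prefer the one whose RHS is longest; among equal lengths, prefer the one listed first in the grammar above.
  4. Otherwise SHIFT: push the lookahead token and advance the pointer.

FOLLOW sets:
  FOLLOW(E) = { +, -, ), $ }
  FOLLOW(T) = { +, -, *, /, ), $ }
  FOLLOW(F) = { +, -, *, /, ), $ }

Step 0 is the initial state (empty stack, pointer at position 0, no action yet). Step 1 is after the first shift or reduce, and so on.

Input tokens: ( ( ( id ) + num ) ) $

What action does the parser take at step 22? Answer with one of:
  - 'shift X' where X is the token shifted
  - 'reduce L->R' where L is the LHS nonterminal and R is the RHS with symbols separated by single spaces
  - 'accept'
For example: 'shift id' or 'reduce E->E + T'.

Answer: reduce F->( E )

Derivation:
Step 1: shift (. Stack=[(] ptr=1 lookahead=( remaining=[( ( id ) + num ) ) $]
Step 2: shift (. Stack=[( (] ptr=2 lookahead=( remaining=[( id ) + num ) ) $]
Step 3: shift (. Stack=[( ( (] ptr=3 lookahead=id remaining=[id ) + num ) ) $]
Step 4: shift id. Stack=[( ( ( id] ptr=4 lookahead=) remaining=[) + num ) ) $]
Step 5: reduce F->id. Stack=[( ( ( F] ptr=4 lookahead=) remaining=[) + num ) ) $]
Step 6: reduce T->F. Stack=[( ( ( T] ptr=4 lookahead=) remaining=[) + num ) ) $]
Step 7: reduce E->T. Stack=[( ( ( E] ptr=4 lookahead=) remaining=[) + num ) ) $]
Step 8: shift ). Stack=[( ( ( E )] ptr=5 lookahead=+ remaining=[+ num ) ) $]
Step 9: reduce F->( E ). Stack=[( ( F] ptr=5 lookahead=+ remaining=[+ num ) ) $]
Step 10: reduce T->F. Stack=[( ( T] ptr=5 lookahead=+ remaining=[+ num ) ) $]
Step 11: reduce E->T. Stack=[( ( E] ptr=5 lookahead=+ remaining=[+ num ) ) $]
Step 12: shift +. Stack=[( ( E +] ptr=6 lookahead=num remaining=[num ) ) $]
Step 13: shift num. Stack=[( ( E + num] ptr=7 lookahead=) remaining=[) ) $]
Step 14: reduce F->num. Stack=[( ( E + F] ptr=7 lookahead=) remaining=[) ) $]
Step 15: reduce T->F. Stack=[( ( E + T] ptr=7 lookahead=) remaining=[) ) $]
Step 16: reduce E->E + T. Stack=[( ( E] ptr=7 lookahead=) remaining=[) ) $]
Step 17: shift ). Stack=[( ( E )] ptr=8 lookahead=) remaining=[) $]
Step 18: reduce F->( E ). Stack=[( F] ptr=8 lookahead=) remaining=[) $]
Step 19: reduce T->F. Stack=[( T] ptr=8 lookahead=) remaining=[) $]
Step 20: reduce E->T. Stack=[( E] ptr=8 lookahead=) remaining=[) $]
Step 21: shift ). Stack=[( E )] ptr=9 lookahead=$ remaining=[$]
Step 22: reduce F->( E ). Stack=[F] ptr=9 lookahead=$ remaining=[$]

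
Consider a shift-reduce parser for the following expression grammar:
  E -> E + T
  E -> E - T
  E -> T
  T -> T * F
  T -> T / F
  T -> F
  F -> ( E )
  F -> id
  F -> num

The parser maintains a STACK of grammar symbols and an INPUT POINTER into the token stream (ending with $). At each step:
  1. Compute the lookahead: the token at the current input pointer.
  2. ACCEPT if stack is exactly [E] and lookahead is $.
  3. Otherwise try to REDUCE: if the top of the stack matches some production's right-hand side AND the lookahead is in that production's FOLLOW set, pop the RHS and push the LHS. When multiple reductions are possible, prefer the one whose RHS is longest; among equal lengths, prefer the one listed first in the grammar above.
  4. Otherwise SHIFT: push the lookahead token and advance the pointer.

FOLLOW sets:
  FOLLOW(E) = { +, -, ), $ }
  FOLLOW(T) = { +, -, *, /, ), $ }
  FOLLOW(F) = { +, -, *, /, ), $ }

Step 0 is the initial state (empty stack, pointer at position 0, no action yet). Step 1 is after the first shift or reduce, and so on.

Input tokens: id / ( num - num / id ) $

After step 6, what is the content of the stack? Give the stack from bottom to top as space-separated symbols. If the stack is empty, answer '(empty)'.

Step 1: shift id. Stack=[id] ptr=1 lookahead=/ remaining=[/ ( num - num / id ) $]
Step 2: reduce F->id. Stack=[F] ptr=1 lookahead=/ remaining=[/ ( num - num / id ) $]
Step 3: reduce T->F. Stack=[T] ptr=1 lookahead=/ remaining=[/ ( num - num / id ) $]
Step 4: shift /. Stack=[T /] ptr=2 lookahead=( remaining=[( num - num / id ) $]
Step 5: shift (. Stack=[T / (] ptr=3 lookahead=num remaining=[num - num / id ) $]
Step 6: shift num. Stack=[T / ( num] ptr=4 lookahead=- remaining=[- num / id ) $]

Answer: T / ( num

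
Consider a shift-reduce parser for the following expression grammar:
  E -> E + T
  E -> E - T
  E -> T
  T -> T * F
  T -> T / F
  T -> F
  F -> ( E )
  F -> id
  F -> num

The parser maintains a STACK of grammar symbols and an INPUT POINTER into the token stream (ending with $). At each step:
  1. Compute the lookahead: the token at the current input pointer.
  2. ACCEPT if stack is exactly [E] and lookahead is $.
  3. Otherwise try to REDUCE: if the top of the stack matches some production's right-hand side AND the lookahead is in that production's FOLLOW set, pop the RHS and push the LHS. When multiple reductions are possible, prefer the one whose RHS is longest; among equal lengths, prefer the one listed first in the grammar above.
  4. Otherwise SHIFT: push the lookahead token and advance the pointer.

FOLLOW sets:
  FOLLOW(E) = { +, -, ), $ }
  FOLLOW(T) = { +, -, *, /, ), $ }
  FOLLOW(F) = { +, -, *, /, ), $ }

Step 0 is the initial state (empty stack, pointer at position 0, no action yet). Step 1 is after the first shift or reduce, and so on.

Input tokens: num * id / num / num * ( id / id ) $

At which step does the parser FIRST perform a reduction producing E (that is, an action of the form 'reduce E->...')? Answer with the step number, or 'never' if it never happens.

Answer: 25

Derivation:
Step 1: shift num. Stack=[num] ptr=1 lookahead=* remaining=[* id / num / num * ( id / id ) $]
Step 2: reduce F->num. Stack=[F] ptr=1 lookahead=* remaining=[* id / num / num * ( id / id ) $]
Step 3: reduce T->F. Stack=[T] ptr=1 lookahead=* remaining=[* id / num / num * ( id / id ) $]
Step 4: shift *. Stack=[T *] ptr=2 lookahead=id remaining=[id / num / num * ( id / id ) $]
Step 5: shift id. Stack=[T * id] ptr=3 lookahead=/ remaining=[/ num / num * ( id / id ) $]
Step 6: reduce F->id. Stack=[T * F] ptr=3 lookahead=/ remaining=[/ num / num * ( id / id ) $]
Step 7: reduce T->T * F. Stack=[T] ptr=3 lookahead=/ remaining=[/ num / num * ( id / id ) $]
Step 8: shift /. Stack=[T /] ptr=4 lookahead=num remaining=[num / num * ( id / id ) $]
Step 9: shift num. Stack=[T / num] ptr=5 lookahead=/ remaining=[/ num * ( id / id ) $]
Step 10: reduce F->num. Stack=[T / F] ptr=5 lookahead=/ remaining=[/ num * ( id / id ) $]
Step 11: reduce T->T / F. Stack=[T] ptr=5 lookahead=/ remaining=[/ num * ( id / id ) $]
Step 12: shift /. Stack=[T /] ptr=6 lookahead=num remaining=[num * ( id / id ) $]
Step 13: shift num. Stack=[T / num] ptr=7 lookahead=* remaining=[* ( id / id ) $]
Step 14: reduce F->num. Stack=[T / F] ptr=7 lookahead=* remaining=[* ( id / id ) $]
Step 15: reduce T->T / F. Stack=[T] ptr=7 lookahead=* remaining=[* ( id / id ) $]
Step 16: shift *. Stack=[T *] ptr=8 lookahead=( remaining=[( id / id ) $]
Step 17: shift (. Stack=[T * (] ptr=9 lookahead=id remaining=[id / id ) $]
Step 18: shift id. Stack=[T * ( id] ptr=10 lookahead=/ remaining=[/ id ) $]
Step 19: reduce F->id. Stack=[T * ( F] ptr=10 lookahead=/ remaining=[/ id ) $]
Step 20: reduce T->F. Stack=[T * ( T] ptr=10 lookahead=/ remaining=[/ id ) $]
Step 21: shift /. Stack=[T * ( T /] ptr=11 lookahead=id remaining=[id ) $]
Step 22: shift id. Stack=[T * ( T / id] ptr=12 lookahead=) remaining=[) $]
Step 23: reduce F->id. Stack=[T * ( T / F] ptr=12 lookahead=) remaining=[) $]
Step 24: reduce T->T / F. Stack=[T * ( T] ptr=12 lookahead=) remaining=[) $]
Step 25: reduce E->T. Stack=[T * ( E] ptr=12 lookahead=) remaining=[) $]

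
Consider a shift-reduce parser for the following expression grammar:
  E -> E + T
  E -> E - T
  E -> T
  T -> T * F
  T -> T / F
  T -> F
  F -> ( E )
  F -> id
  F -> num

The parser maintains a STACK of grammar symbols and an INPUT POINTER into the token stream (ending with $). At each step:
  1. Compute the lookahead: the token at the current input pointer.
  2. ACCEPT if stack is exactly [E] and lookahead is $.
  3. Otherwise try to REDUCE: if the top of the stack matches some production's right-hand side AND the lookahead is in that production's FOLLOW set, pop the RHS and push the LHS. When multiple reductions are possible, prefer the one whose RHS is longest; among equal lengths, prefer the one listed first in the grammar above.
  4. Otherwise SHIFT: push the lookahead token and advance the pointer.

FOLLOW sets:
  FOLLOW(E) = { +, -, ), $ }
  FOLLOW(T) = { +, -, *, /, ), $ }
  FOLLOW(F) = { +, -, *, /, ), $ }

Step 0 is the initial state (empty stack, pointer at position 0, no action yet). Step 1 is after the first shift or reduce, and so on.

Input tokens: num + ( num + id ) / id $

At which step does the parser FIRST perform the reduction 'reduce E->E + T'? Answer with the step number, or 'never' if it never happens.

Answer: 15

Derivation:
Step 1: shift num. Stack=[num] ptr=1 lookahead=+ remaining=[+ ( num + id ) / id $]
Step 2: reduce F->num. Stack=[F] ptr=1 lookahead=+ remaining=[+ ( num + id ) / id $]
Step 3: reduce T->F. Stack=[T] ptr=1 lookahead=+ remaining=[+ ( num + id ) / id $]
Step 4: reduce E->T. Stack=[E] ptr=1 lookahead=+ remaining=[+ ( num + id ) / id $]
Step 5: shift +. Stack=[E +] ptr=2 lookahead=( remaining=[( num + id ) / id $]
Step 6: shift (. Stack=[E + (] ptr=3 lookahead=num remaining=[num + id ) / id $]
Step 7: shift num. Stack=[E + ( num] ptr=4 lookahead=+ remaining=[+ id ) / id $]
Step 8: reduce F->num. Stack=[E + ( F] ptr=4 lookahead=+ remaining=[+ id ) / id $]
Step 9: reduce T->F. Stack=[E + ( T] ptr=4 lookahead=+ remaining=[+ id ) / id $]
Step 10: reduce E->T. Stack=[E + ( E] ptr=4 lookahead=+ remaining=[+ id ) / id $]
Step 11: shift +. Stack=[E + ( E +] ptr=5 lookahead=id remaining=[id ) / id $]
Step 12: shift id. Stack=[E + ( E + id] ptr=6 lookahead=) remaining=[) / id $]
Step 13: reduce F->id. Stack=[E + ( E + F] ptr=6 lookahead=) remaining=[) / id $]
Step 14: reduce T->F. Stack=[E + ( E + T] ptr=6 lookahead=) remaining=[) / id $]
Step 15: reduce E->E + T. Stack=[E + ( E] ptr=6 lookahead=) remaining=[) / id $]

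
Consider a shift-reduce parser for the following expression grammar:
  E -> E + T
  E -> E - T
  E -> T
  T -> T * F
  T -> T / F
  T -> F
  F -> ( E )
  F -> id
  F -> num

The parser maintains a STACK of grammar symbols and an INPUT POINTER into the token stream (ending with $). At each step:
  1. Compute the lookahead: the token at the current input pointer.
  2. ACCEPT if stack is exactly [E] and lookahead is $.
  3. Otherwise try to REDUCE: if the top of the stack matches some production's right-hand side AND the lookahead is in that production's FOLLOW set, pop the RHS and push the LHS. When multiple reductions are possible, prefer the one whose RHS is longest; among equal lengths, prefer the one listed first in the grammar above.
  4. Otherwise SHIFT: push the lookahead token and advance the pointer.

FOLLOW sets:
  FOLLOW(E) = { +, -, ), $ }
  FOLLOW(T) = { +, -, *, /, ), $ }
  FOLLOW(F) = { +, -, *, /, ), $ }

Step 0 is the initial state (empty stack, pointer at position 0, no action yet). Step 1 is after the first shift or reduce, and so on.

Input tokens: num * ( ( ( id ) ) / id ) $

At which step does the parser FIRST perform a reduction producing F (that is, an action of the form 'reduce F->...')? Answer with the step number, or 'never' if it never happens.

Step 1: shift num. Stack=[num] ptr=1 lookahead=* remaining=[* ( ( ( id ) ) / id ) $]
Step 2: reduce F->num. Stack=[F] ptr=1 lookahead=* remaining=[* ( ( ( id ) ) / id ) $]

Answer: 2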